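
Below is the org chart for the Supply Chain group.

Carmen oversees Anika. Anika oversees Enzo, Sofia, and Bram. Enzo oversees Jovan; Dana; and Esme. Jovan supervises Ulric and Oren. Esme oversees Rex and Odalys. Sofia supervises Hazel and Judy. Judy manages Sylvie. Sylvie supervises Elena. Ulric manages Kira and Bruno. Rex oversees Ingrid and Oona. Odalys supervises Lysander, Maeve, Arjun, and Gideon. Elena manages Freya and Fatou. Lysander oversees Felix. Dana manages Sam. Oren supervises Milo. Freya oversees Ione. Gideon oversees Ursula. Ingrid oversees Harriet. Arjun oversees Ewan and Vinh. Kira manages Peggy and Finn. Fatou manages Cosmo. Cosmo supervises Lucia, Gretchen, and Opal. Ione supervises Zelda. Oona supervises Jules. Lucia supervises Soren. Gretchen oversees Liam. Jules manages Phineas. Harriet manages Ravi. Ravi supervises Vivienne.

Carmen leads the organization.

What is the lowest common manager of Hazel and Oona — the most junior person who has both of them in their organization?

Hazel's chain of managers is Sofia, Anika, Carmen. Oona's chain of managers is Rex, Esme, Enzo, Anika, Carmen. The first manager that appears in both chains is Anika.

Anika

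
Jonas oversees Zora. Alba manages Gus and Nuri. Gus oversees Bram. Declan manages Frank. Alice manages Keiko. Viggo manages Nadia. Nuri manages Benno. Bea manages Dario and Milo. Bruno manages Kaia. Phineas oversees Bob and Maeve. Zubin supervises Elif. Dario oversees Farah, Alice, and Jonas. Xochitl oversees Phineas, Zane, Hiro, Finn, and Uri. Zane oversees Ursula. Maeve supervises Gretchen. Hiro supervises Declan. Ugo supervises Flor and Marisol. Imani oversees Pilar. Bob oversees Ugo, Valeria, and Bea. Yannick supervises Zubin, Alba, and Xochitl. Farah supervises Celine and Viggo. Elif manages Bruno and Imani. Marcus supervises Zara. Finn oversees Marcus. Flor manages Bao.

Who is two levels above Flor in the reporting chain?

Bob

Flor reports to Ugo, and Ugo reports to Bob. So Flor's skip-level manager is Bob.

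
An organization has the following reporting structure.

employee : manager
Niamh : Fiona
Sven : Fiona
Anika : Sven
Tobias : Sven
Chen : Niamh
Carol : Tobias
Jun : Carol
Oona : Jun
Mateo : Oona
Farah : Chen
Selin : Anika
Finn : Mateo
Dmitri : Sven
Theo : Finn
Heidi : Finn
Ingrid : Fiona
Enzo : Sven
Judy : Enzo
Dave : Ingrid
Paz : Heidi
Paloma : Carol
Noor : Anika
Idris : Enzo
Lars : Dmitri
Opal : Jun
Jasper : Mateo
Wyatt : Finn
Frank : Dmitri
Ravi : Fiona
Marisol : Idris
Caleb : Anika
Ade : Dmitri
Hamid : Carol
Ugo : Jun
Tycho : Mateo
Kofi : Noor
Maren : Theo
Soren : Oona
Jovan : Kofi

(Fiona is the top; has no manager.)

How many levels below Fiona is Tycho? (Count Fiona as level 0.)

Chain from Tycho up to Fiona: Tycho → Mateo → Oona → Jun → Carol → Tobias → Sven → Fiona. That is 7 steps up, so Tycho is 7 levels below Fiona.

7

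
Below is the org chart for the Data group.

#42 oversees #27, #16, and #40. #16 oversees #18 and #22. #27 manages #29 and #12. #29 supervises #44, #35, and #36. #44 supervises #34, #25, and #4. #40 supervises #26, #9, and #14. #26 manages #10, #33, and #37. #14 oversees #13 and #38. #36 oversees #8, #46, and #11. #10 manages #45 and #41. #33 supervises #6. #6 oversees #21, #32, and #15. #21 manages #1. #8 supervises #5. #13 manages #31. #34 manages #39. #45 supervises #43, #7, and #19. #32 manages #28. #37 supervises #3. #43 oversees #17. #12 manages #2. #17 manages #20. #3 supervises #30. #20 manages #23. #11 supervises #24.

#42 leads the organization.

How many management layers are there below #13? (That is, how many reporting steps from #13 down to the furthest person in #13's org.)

The longest chain under #13 runs #13 → #31, which is 1 level below #13.

1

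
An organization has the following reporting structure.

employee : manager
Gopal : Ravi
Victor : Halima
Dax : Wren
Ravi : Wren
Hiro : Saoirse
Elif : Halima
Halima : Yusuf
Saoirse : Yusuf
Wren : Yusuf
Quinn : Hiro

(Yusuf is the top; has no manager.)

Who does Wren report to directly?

Yusuf

Wren reports directly to Yusuf.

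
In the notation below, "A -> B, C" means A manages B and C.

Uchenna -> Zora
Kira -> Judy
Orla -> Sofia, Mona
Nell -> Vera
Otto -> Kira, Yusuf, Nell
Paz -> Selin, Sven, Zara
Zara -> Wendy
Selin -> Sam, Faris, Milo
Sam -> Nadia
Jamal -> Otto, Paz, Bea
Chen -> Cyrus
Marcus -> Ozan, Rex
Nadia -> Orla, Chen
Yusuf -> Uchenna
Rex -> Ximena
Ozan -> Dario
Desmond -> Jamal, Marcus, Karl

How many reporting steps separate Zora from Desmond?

5

Chain from Zora up to Desmond: Zora → Uchenna → Yusuf → Otto → Jamal → Desmond. That is 5 steps up, so Zora is 5 levels below Desmond.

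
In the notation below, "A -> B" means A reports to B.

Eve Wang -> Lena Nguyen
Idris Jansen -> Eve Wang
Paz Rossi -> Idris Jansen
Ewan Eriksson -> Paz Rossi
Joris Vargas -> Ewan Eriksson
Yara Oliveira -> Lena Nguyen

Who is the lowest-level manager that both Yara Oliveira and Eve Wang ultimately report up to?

Lena Nguyen

Yara Oliveira's chain of managers is Lena Nguyen. Eve Wang's chain of managers is Lena Nguyen. The first manager that appears in both chains is Lena Nguyen.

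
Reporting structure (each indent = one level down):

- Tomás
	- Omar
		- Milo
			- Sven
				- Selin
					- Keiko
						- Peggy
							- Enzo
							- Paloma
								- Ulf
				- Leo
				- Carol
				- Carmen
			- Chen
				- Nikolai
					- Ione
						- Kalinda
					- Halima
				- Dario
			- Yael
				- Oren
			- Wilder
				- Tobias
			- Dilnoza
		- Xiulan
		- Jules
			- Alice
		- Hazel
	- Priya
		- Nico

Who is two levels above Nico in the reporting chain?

Tomás

Nico reports to Priya, and Priya reports to Tomás. So Nico's skip-level manager is Tomás.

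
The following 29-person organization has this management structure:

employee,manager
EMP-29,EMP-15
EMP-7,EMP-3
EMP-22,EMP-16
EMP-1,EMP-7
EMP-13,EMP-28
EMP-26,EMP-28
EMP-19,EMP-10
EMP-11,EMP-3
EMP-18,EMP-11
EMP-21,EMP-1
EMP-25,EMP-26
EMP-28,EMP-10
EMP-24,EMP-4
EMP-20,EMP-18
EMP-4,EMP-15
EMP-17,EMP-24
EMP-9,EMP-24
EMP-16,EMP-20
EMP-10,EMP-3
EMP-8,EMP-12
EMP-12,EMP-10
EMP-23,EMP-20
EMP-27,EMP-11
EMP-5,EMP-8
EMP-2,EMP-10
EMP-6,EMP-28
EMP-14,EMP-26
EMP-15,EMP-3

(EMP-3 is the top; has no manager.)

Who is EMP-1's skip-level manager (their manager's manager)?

EMP-1 reports to EMP-7, and EMP-7 reports to EMP-3. So EMP-1's skip-level manager is EMP-3.

EMP-3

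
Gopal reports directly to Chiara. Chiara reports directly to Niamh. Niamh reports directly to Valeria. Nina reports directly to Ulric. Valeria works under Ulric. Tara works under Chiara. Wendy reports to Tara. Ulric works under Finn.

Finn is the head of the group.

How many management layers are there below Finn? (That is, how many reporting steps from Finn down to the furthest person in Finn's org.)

6

The longest chain under Finn runs Finn → Ulric → Valeria → Niamh → Chiara → Tara → Wendy, which is 6 levels below Finn.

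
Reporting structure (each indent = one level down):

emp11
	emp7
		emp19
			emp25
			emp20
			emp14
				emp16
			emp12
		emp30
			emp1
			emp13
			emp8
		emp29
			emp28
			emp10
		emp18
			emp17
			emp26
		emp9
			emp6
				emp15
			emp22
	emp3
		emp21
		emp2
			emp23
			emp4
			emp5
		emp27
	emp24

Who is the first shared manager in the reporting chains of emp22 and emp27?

emp11

emp22's chain of managers is emp9, emp7, emp11. emp27's chain of managers is emp3, emp11. The first manager that appears in both chains is emp11.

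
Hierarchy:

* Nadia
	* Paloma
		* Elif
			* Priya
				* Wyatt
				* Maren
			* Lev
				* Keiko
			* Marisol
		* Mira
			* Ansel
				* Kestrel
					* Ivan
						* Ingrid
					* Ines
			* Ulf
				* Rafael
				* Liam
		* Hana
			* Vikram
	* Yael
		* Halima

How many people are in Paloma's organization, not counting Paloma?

Paloma directly manages Elif, Mira, Hana. Under Elif: Marisol, Lev, Keiko, Priya, Maren, Wyatt (6). Under Mira: Ulf, Liam, Rafael, Ansel, Kestrel, Ines, Ivan, Ingrid (8). Under Hana: Vikram (1). So Paloma's organization is 3 direct reports plus everyone under them: 7 + 9 + 2 = 18.

18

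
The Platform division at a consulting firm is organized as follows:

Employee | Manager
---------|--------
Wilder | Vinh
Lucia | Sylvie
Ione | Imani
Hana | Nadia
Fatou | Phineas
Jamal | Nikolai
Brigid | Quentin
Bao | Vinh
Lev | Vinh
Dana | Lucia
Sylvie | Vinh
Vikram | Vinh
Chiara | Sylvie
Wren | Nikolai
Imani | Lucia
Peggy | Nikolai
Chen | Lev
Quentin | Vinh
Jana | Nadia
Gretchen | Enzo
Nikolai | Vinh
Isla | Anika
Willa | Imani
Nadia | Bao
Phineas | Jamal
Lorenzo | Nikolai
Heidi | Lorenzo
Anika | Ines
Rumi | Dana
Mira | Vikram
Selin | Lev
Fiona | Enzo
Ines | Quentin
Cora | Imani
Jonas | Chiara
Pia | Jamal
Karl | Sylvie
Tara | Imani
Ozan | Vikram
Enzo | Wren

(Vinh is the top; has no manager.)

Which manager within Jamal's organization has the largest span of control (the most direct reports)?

Direct-report counts within Jamal's organization: Jamal has 2; Phineas has 1. The largest is 2, held by Jamal.

Jamal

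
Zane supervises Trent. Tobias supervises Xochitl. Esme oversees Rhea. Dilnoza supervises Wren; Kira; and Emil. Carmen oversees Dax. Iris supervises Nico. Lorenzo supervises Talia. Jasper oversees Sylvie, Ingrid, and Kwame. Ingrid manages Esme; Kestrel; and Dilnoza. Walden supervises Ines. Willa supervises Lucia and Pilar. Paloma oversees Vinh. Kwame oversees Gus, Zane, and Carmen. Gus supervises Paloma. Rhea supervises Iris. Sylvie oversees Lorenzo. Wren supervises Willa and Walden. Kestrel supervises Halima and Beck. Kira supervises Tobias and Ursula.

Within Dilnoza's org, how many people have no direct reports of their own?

6

The people in Dilnoza's organization with no one reporting to them are Emil, Ursula, Xochitl, Ines, Pilar, Lucia. That is 6.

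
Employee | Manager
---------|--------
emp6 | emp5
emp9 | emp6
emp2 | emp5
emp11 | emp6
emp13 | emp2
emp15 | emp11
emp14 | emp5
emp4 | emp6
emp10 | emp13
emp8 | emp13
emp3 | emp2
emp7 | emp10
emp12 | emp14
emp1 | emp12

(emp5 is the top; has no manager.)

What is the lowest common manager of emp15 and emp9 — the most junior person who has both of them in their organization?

emp15's chain of managers is emp11, emp6, emp5. emp9's chain of managers is emp6, emp5. The first manager that appears in both chains is emp6.

emp6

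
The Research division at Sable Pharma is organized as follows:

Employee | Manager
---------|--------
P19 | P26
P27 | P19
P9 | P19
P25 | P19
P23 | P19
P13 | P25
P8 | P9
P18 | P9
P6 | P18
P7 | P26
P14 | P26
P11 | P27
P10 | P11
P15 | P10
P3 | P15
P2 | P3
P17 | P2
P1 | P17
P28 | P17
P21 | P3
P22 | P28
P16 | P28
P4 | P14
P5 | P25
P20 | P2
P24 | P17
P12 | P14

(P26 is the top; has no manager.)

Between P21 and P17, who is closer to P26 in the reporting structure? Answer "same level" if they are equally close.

P21 is 7 levels below P26; P17 is 8. P21 is higher.

P21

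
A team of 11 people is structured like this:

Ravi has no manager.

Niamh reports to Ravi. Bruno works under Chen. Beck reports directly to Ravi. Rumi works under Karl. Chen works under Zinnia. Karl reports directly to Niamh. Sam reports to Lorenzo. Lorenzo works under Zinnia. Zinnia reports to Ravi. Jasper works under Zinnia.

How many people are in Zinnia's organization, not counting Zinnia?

5

Zinnia directly manages Lorenzo, Chen, Jasper. Under Lorenzo: Sam (1). Under Chen: Bruno (1). Jasper has no reports. So Zinnia's organization is 3 direct reports plus everyone under them: 2 + 2 + 1 = 5.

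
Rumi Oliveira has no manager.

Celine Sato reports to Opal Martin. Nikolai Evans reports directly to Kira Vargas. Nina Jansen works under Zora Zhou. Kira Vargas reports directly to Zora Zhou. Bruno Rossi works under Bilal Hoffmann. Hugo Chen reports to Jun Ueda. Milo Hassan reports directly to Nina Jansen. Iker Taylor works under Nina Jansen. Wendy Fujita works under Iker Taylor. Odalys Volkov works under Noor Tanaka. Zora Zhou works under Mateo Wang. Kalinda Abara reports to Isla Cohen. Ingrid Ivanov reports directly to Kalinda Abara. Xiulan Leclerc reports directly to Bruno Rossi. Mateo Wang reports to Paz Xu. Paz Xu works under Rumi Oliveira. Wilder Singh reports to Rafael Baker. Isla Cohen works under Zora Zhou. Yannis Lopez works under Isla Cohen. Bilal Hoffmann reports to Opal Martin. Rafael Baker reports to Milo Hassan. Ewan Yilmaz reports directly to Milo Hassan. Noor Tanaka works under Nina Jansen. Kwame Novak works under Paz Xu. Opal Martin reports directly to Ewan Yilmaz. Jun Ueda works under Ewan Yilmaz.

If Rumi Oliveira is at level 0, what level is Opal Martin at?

Chain from Opal Martin up to Rumi Oliveira: Opal Martin → Ewan Yilmaz → Milo Hassan → Nina Jansen → Zora Zhou → Mateo Wang → Paz Xu → Rumi Oliveira. That is 7 steps up, so Opal Martin is 7 levels below Rumi Oliveira.

7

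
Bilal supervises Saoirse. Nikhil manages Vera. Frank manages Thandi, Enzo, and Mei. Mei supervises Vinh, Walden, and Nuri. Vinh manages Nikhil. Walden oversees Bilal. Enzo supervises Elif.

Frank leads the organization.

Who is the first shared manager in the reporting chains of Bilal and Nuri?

Bilal's chain of managers is Walden, Mei, Frank. Nuri's chain of managers is Mei, Frank. The first manager that appears in both chains is Mei.

Mei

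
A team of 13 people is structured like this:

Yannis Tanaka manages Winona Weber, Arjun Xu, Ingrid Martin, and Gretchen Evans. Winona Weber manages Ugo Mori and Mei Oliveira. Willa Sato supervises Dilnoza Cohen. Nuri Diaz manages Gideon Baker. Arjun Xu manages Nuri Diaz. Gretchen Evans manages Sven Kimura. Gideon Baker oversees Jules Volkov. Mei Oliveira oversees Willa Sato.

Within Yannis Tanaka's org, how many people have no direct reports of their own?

The people in Yannis Tanaka's organization with no one reporting to them are Sven Kimura, Ingrid Martin, Jules Volkov, Ugo Mori, Dilnoza Cohen. That is 5.

5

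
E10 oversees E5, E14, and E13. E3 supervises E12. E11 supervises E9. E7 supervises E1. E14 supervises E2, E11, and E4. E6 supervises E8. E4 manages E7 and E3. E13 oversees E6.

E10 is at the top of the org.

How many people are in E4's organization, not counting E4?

4

E4 directly manages E7, E3. Under E7: E1 (1). Under E3: E12 (1). So E4's organization is 2 direct reports plus everyone under them: 2 + 2 = 4.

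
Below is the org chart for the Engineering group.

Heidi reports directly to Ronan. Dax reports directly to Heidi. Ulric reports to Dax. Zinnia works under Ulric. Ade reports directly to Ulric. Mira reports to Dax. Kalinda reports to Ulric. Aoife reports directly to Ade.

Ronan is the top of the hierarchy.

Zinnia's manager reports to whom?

Dax

Zinnia reports to Ulric, and Ulric reports to Dax. So Zinnia's skip-level manager is Dax.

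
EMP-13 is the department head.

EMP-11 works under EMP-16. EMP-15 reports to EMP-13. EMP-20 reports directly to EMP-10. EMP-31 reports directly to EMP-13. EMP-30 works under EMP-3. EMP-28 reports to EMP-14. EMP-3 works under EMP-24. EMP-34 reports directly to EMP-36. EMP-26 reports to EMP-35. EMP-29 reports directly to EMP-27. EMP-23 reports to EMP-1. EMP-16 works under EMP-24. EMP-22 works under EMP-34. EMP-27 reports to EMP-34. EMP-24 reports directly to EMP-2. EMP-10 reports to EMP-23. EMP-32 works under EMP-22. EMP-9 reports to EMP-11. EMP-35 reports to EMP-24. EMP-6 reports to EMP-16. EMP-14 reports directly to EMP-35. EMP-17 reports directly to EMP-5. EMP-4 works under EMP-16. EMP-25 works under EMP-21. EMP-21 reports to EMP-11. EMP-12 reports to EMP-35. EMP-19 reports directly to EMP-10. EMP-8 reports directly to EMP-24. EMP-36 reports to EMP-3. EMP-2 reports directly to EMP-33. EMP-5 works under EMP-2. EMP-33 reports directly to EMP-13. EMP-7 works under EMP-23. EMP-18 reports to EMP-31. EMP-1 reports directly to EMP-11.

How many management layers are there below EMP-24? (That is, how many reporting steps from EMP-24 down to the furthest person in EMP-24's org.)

6

The longest chain under EMP-24 runs EMP-24 → EMP-16 → EMP-11 → EMP-1 → EMP-23 → EMP-10 → EMP-20, which is 6 levels below EMP-24.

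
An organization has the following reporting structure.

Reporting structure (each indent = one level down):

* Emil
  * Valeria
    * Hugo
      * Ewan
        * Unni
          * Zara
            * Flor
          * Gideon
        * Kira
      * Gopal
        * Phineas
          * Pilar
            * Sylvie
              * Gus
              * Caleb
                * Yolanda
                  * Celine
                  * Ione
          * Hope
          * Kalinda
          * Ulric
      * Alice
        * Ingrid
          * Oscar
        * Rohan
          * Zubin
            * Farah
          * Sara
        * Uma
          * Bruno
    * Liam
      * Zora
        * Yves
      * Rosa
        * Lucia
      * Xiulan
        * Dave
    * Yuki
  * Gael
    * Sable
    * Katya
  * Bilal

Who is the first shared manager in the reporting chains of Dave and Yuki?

Dave's chain of managers is Xiulan, Liam, Valeria, Emil. Yuki's chain of managers is Valeria, Emil. The first manager that appears in both chains is Valeria.

Valeria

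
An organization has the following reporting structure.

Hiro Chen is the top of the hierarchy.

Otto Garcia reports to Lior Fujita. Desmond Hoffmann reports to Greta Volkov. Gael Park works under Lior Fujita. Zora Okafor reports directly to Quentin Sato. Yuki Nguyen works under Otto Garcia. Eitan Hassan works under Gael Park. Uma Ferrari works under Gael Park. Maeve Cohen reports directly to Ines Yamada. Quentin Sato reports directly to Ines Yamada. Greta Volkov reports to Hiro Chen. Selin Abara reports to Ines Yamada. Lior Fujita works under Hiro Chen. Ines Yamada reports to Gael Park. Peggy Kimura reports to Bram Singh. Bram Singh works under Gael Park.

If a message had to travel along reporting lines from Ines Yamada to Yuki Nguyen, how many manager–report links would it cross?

4

Ines Yamada is 2 levels below Lior Fujita, and Yuki Nguyen is 2 levels below Lior Fujita (their lowest common manager). The shortest path runs up from Ines Yamada to Lior Fujita and back down to Yuki Nguyen: 2 + 2 = 4 links.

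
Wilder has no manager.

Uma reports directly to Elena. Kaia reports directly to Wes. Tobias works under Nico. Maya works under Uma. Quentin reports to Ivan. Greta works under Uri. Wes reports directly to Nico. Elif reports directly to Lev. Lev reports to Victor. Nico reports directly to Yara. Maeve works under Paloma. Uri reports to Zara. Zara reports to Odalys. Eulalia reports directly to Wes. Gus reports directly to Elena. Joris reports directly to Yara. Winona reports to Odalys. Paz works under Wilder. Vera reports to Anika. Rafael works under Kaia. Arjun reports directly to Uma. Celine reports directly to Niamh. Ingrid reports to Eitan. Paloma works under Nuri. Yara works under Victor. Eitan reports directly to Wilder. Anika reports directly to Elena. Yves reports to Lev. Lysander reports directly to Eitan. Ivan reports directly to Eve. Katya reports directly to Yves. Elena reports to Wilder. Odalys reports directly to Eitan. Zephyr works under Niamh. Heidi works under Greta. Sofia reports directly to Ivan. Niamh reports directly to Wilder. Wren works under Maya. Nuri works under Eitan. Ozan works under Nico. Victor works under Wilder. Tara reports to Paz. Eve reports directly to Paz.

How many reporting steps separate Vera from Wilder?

Chain from Vera up to Wilder: Vera → Anika → Elena → Wilder. That is 3 steps up, so Vera is 3 levels below Wilder.

3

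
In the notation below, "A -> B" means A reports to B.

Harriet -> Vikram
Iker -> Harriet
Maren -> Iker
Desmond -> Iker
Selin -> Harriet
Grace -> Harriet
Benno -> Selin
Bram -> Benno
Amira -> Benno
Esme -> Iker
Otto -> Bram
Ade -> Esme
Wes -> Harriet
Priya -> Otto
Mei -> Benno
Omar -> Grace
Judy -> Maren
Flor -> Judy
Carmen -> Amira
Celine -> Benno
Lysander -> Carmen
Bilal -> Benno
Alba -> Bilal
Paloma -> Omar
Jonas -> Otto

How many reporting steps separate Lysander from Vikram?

6

Chain from Lysander up to Vikram: Lysander → Carmen → Amira → Benno → Selin → Harriet → Vikram. That is 6 steps up, so Lysander is 6 levels below Vikram.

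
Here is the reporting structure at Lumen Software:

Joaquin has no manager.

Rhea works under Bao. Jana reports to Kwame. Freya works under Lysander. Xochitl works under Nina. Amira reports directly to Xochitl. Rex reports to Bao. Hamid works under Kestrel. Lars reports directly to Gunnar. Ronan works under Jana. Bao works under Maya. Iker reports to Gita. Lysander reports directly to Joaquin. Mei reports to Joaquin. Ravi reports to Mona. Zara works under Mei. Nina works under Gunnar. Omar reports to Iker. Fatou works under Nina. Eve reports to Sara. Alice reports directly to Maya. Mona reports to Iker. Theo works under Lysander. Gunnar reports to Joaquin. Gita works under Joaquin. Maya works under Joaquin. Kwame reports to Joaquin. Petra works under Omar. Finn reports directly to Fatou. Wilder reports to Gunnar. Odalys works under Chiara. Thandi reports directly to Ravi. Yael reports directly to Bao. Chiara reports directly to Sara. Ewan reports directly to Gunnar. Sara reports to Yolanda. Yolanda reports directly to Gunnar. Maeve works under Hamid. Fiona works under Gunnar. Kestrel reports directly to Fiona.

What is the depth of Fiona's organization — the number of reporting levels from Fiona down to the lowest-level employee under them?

3

The longest chain under Fiona runs Fiona → Kestrel → Hamid → Maeve, which is 3 levels below Fiona.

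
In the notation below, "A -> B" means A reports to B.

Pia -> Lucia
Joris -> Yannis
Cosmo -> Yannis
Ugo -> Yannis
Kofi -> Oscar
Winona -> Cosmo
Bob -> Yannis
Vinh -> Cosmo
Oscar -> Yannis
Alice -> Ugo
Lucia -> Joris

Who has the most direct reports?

Yannis

Direct-report counts: Yannis has 5; Oscar has 1; Joris has 1; Lucia has 1; Ugo has 1; Cosmo has 2. The largest is 5, held by Yannis.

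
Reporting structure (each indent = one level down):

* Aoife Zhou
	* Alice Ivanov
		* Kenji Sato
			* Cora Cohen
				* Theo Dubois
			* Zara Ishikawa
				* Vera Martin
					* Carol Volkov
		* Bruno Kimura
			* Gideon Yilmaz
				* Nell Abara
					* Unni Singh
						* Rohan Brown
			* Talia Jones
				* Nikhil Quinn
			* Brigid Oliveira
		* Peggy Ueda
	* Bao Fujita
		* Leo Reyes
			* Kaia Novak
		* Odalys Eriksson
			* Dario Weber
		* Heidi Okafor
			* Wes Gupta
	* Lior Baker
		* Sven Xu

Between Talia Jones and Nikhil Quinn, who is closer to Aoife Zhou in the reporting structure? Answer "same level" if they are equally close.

Talia Jones is 3 levels below Aoife Zhou; Nikhil Quinn is 4. Talia Jones is higher.

Talia Jones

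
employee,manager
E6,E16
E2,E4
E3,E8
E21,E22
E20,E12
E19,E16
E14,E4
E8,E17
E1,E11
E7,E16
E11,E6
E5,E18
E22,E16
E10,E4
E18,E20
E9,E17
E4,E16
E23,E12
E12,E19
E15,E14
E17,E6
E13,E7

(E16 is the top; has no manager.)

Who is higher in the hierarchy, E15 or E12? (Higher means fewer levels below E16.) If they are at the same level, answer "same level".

E15 is 3 levels below E16; E12 is 2. E12 is higher.

E12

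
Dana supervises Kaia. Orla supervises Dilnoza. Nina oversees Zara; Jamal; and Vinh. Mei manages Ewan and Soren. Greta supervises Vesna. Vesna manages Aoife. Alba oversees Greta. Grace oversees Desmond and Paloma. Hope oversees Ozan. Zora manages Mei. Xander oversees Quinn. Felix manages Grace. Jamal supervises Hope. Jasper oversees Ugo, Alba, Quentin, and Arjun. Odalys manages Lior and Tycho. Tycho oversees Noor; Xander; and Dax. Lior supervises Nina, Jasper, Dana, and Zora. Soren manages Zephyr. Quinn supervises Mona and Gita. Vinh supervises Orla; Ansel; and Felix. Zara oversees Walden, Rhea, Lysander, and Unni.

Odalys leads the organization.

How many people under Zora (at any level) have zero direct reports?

The people in Zora's organization with no one reporting to them are Ewan, Zephyr. That is 2.

2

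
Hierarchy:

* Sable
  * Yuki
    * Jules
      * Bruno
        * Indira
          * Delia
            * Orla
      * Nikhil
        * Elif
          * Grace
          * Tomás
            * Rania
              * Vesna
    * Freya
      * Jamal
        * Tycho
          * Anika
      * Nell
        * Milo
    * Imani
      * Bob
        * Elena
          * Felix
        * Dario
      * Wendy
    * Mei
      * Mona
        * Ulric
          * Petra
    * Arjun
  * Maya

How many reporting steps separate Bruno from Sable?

3

Chain from Bruno up to Sable: Bruno → Jules → Yuki → Sable. That is 3 steps up, so Bruno is 3 levels below Sable.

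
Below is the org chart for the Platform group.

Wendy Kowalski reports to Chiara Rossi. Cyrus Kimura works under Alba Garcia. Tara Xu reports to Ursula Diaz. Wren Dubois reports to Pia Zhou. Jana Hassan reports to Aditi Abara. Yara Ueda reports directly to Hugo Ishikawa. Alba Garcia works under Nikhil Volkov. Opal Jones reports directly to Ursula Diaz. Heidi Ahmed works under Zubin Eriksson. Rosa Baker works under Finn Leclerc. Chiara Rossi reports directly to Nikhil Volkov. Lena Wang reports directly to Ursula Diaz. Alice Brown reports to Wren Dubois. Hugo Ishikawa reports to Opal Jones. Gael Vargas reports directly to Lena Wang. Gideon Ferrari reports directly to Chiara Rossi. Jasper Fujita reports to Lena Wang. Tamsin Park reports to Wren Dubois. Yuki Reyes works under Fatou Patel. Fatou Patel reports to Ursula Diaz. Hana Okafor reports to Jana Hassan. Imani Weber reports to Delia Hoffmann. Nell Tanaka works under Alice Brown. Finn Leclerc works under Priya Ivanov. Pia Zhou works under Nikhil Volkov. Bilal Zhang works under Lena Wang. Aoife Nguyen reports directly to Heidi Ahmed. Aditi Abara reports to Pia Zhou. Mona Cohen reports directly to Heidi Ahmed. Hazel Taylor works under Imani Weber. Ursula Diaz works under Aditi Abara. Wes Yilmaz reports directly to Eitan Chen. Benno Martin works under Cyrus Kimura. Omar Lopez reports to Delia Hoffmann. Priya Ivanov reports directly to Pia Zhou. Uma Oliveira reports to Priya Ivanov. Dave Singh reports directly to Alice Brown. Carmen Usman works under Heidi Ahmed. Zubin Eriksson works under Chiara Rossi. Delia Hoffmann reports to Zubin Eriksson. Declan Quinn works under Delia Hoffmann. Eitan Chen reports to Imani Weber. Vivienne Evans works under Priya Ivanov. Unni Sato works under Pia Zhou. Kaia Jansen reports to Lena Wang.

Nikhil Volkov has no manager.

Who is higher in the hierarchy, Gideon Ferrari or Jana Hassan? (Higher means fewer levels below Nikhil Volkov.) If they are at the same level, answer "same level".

Gideon Ferrari

Gideon Ferrari is 2 levels below Nikhil Volkov; Jana Hassan is 3. Gideon Ferrari is higher.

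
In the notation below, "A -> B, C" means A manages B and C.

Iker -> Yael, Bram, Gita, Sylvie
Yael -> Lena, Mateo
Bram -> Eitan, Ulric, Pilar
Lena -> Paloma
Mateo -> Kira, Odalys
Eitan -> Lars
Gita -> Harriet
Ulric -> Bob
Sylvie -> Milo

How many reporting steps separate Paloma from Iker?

3

Chain from Paloma up to Iker: Paloma → Lena → Yael → Iker. That is 3 steps up, so Paloma is 3 levels below Iker.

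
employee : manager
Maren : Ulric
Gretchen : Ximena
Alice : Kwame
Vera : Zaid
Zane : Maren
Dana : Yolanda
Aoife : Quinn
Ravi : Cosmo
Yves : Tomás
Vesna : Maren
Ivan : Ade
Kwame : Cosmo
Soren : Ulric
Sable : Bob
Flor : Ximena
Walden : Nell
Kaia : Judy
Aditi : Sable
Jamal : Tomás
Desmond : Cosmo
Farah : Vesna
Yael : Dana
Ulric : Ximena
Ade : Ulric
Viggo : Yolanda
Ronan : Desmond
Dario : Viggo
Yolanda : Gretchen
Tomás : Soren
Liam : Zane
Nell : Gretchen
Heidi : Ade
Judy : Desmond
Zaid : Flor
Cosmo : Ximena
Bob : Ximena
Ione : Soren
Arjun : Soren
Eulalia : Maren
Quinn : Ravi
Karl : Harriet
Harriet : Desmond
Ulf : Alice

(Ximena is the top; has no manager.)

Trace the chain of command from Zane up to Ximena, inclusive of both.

Zane reports to Maren. Maren reports to Ulric. Ulric reports to Ximena. Ximena is at the top.

Zane -> Maren -> Ulric -> Ximena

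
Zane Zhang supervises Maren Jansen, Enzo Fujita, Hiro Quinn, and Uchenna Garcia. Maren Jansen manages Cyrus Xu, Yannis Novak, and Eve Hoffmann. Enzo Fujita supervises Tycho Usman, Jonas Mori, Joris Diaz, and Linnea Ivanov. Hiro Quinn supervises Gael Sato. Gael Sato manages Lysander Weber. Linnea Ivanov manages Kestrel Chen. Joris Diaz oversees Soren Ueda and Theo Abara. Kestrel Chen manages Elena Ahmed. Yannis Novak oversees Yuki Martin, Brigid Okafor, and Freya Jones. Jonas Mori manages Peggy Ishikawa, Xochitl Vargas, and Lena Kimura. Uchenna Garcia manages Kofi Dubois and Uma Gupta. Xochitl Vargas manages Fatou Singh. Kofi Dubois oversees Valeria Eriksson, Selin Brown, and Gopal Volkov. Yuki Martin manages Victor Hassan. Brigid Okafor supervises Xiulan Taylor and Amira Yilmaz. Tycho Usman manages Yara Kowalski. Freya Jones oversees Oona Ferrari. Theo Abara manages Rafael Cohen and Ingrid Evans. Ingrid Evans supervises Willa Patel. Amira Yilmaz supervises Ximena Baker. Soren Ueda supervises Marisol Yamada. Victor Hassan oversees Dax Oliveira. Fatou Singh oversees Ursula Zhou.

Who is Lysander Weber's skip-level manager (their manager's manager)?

Hiro Quinn

Lysander Weber reports to Gael Sato, and Gael Sato reports to Hiro Quinn. So Lysander Weber's skip-level manager is Hiro Quinn.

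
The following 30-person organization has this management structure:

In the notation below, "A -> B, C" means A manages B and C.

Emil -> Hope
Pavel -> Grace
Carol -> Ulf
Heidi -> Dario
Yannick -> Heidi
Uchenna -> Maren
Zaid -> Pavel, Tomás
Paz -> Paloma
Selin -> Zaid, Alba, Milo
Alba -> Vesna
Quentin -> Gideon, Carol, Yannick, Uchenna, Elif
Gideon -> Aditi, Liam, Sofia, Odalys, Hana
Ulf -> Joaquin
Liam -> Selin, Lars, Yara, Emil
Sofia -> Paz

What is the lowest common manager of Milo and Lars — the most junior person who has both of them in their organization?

Liam

Milo's chain of managers is Selin, Liam, Gideon, Quentin. Lars's chain of managers is Liam, Gideon, Quentin. The first manager that appears in both chains is Liam.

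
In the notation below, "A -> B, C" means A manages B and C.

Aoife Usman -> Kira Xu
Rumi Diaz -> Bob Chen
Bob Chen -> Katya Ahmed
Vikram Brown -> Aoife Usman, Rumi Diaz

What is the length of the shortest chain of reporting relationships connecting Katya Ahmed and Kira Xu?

5

Katya Ahmed is 3 levels below Vikram Brown, and Kira Xu is 2 levels below Vikram Brown (their lowest common manager). The shortest path runs up from Katya Ahmed to Vikram Brown and back down to Kira Xu: 3 + 2 = 5 links.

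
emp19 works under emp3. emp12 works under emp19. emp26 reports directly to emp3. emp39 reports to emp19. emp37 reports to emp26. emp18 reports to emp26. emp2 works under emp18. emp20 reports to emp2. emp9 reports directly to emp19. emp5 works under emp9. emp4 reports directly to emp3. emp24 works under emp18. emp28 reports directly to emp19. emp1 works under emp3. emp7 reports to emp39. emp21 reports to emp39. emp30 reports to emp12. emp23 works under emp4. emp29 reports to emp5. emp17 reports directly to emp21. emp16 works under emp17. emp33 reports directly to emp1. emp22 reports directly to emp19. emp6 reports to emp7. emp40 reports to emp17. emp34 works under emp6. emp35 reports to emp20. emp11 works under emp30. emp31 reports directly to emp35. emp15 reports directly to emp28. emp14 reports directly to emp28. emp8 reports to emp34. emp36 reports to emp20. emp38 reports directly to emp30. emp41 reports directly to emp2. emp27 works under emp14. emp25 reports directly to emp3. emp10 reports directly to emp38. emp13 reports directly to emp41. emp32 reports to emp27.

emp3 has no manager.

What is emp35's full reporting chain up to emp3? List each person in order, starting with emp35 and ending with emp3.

emp35 -> emp20 -> emp2 -> emp18 -> emp26 -> emp3

emp35 reports to emp20. emp20 reports to emp2. emp2 reports to emp18. emp18 reports to emp26. emp26 reports to emp3. emp3 is at the top.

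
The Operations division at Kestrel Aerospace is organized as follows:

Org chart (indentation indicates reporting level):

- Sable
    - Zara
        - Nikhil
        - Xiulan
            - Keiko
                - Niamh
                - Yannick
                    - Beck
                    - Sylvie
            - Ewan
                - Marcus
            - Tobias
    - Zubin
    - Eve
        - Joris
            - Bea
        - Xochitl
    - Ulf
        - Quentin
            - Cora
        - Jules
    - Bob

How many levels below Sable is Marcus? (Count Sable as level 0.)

Chain from Marcus up to Sable: Marcus → Ewan → Xiulan → Zara → Sable. That is 4 steps up, so Marcus is 4 levels below Sable.

4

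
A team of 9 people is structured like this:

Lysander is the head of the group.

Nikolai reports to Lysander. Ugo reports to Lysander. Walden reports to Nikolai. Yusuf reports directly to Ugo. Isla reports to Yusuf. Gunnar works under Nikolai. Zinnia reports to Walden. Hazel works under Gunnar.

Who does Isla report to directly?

Yusuf

Isla reports directly to Yusuf.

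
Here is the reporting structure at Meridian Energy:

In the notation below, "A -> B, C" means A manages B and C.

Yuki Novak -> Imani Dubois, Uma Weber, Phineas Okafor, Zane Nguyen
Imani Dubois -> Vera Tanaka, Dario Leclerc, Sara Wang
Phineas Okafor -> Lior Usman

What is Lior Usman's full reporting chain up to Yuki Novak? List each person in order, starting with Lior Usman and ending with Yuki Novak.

Lior Usman reports to Phineas Okafor. Phineas Okafor reports to Yuki Novak. Yuki Novak is at the top.

Lior Usman -> Phineas Okafor -> Yuki Novak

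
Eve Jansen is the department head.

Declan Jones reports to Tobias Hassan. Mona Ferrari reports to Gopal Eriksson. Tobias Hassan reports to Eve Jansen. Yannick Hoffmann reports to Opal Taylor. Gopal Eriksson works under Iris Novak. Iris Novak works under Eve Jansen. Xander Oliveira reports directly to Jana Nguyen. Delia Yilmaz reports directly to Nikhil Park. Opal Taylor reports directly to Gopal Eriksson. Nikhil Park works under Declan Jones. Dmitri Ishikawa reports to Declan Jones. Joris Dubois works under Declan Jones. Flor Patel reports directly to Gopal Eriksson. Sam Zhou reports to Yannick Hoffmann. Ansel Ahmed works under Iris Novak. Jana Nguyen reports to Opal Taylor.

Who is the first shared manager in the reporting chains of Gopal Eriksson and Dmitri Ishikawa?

Gopal Eriksson's chain of managers is Iris Novak, Eve Jansen. Dmitri Ishikawa's chain of managers is Declan Jones, Tobias Hassan, Eve Jansen. The first manager that appears in both chains is Eve Jansen.

Eve Jansen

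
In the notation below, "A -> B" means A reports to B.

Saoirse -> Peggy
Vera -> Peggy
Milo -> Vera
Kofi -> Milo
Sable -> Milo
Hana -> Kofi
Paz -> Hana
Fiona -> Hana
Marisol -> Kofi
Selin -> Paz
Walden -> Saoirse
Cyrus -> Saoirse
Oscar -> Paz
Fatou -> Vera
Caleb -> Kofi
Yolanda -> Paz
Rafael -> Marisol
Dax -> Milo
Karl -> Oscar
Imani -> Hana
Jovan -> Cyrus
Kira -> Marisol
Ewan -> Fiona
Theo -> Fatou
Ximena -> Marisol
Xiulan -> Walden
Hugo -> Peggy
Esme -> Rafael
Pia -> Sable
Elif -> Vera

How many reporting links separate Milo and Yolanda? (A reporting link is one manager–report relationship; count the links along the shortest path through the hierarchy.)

4

Yolanda is in Milo's organization: the chain from Yolanda up to Milo is Yolanda → Paz → Hana → Kofi → Milo, which is 4 links.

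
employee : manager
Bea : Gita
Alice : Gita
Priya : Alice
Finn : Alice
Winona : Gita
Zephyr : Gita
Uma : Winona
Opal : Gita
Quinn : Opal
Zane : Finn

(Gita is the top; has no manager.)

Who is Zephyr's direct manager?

Zephyr reports directly to Gita.

Gita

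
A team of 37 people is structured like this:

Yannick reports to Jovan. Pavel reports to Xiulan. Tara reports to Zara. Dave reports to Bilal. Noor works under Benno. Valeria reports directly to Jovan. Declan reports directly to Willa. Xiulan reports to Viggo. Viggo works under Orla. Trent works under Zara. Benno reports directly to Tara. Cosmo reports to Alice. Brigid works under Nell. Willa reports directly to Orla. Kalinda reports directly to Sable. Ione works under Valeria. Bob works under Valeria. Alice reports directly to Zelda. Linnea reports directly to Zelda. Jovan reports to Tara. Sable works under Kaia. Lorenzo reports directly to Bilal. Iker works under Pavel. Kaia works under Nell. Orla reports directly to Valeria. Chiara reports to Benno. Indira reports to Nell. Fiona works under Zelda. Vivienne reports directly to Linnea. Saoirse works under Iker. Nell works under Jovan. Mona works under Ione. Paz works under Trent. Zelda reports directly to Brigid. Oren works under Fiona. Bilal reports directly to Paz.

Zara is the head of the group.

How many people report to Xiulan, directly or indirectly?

3

Xiulan directly manages Pavel. Under Pavel: Iker, Saoirse (2). That's 3 in total.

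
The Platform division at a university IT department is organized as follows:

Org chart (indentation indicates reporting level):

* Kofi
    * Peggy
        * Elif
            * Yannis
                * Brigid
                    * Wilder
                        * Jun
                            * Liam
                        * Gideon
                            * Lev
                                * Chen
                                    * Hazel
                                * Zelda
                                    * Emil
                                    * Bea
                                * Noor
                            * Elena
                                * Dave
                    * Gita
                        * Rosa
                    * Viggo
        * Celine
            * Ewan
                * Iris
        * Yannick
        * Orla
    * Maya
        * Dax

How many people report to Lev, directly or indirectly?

Lev directly manages Chen, Zelda, Noor. Under Chen: Hazel (1). Under Zelda: Bea, Emil (2). Noor has no reports. So Lev's organization is 3 direct reports plus everyone under them: 2 + 3 + 1 = 6.

6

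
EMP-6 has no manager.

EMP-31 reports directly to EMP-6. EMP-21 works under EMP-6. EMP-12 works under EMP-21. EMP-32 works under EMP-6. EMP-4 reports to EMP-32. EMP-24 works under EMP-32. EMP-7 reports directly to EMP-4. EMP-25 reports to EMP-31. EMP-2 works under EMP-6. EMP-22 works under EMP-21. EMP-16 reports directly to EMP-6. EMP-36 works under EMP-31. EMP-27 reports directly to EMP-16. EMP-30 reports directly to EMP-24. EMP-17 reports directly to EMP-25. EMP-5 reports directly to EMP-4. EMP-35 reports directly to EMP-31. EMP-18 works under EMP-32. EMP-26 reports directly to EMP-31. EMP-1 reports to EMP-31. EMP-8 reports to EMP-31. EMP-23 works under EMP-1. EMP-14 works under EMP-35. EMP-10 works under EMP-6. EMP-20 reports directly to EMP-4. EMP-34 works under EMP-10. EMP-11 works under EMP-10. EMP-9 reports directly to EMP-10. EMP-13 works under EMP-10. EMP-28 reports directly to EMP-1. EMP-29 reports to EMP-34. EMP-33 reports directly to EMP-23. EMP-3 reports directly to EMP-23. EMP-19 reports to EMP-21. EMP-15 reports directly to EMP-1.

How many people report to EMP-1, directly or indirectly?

5

EMP-1 directly manages EMP-23, EMP-28, EMP-15. Under EMP-23: EMP-3, EMP-33 (2). EMP-28 has no reports. EMP-15 has no reports. So EMP-1's organization is 3 direct reports plus everyone under them: 3 + 1 + 1 = 5.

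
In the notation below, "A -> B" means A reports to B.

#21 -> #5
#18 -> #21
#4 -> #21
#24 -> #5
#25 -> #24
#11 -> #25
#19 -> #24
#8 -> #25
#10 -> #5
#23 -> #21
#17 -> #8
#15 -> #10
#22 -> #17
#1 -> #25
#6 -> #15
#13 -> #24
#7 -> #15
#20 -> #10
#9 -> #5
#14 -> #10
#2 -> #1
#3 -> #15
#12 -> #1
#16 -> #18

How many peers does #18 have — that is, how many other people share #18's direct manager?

2

#18 reports to #21. #21's other direct reports are #4, #23 — 2 peers.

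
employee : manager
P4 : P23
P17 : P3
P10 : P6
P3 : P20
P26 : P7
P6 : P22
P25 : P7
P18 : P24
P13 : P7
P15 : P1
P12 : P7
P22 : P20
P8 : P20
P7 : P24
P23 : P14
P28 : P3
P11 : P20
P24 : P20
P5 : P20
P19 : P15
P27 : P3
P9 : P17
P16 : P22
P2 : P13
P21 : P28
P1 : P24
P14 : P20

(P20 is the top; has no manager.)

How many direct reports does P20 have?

7

P20 directly manages P14, P3, P11, P5, P24, P22, P8. That is 7 direct reports.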